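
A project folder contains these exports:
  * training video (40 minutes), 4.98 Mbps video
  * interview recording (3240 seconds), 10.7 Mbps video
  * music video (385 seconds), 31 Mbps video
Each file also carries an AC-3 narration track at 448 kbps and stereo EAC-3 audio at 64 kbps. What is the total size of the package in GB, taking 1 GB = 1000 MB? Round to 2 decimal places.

Audio total: 448 + 64 = 512 kbps = 0.512 Mbps.
training video: 5.492 Mbps × 2400 s = 13180.8 Mb
interview recording: 11.212 Mbps × 3240 s = 36326.9 Mb
music video: 31.512 Mbps × 385 s = 12132.1 Mb
Total: 61639.8 Mb = 7705.0 MB.
= 7.705 GB.

7.70 GB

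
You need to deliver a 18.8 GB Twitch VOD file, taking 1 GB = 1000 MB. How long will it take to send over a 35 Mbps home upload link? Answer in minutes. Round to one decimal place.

File: 18.8 GB = 150400.0 Mb.
At 35 Mbps: 150400.0 / 35 = 4297.1 s ≈ 71.6 minutes.

71.6 minutes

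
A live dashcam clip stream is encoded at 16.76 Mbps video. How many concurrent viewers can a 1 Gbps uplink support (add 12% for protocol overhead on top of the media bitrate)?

53

On the wire with 12% overhead: 18.771 Mbps.
1 Gbps = 1,000 Mbps; 1,000 / 18.771 = 53.27 → 53 viewers.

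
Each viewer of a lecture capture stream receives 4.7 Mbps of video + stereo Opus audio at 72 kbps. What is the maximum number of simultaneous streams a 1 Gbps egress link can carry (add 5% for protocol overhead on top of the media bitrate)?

Audio: 72 kbps = 0.072 Mbps.
Per-viewer media rate: 4.772 Mbps.
On the wire with 5% overhead: 5.011 Mbps.
1 Gbps = 1,000 Mbps; 1,000 / 5.011 = 199.58 → 199 viewers.

199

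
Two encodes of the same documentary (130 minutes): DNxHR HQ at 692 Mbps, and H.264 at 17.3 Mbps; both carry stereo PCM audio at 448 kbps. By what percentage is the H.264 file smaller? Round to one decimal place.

97.4%

130 min = 7800 s
Audio: 448 kbps = 0.448 Mbps.
DNxHR HQ: 692.448 Mbps × 7800 s = 5401094.4 Mb = 628.770 GiB.
H.264: 17.748 Mbps × 7800 s = 138434.4 Mb = 16.116 GiB.
Reduction: (1 − 16.116/628.770) × 100 = 97.44%.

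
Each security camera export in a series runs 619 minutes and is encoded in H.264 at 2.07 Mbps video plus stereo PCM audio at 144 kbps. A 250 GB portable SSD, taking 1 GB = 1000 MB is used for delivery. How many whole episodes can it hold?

619 min = 37140 s
Audio: 144 kbps = 0.144 Mbps.
Total bitrate: 2.214 Mbps.
Per item: 2.214 Mbps × 37140 s = 82,228 Mb = 10,278 MB.
Capacity: 250 GB = 2,000,000 Mb; 24.32 items → 24 complete.

24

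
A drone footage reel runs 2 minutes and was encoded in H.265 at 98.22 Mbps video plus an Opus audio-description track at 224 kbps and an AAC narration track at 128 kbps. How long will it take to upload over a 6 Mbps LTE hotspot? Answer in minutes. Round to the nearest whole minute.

2 min = 120 s
Audio total: 224 + 128 = 352 kbps = 0.352 Mbps.
Total bitrate: 98.572 Mbps.
File: 98.572 Mbps × 120 s = 11828.6 Mb.
At 6 Mbps: 11828.6 / 6 = 1971.4 s ≈ 32.9 minutes.

33 minutes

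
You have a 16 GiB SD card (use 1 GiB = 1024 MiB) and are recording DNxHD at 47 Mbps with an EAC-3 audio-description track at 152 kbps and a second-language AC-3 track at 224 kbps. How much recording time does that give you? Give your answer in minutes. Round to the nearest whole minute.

Audio total: 152 + 224 = 376 kbps = 0.376 Mbps.
Total bitrate: 47 + 0.376 = 47.376 Mbps.
Capacity: 16 GiB = 137,439 Mb.
Recording time: 137,439 / 47.376 = 2,901 s ≈ 48.4 minutes.

48 minutes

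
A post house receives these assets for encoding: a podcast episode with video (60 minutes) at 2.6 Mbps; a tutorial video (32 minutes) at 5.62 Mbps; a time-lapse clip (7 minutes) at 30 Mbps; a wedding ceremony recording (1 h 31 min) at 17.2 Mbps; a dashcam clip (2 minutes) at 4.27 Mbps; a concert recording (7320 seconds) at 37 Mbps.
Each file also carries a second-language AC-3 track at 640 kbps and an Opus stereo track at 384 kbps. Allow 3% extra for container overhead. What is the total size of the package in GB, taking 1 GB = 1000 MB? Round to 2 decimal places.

Audio total: 640 + 384 = 1024 kbps = 1.024 Mbps.
podcast episode with video: 3.624 Mbps × 3600 s × 1.03 = 13437.8 Mb
tutorial video: 6.644 Mbps × 1920 s × 1.03 = 13139.2 Mb
time-lapse clip: 31.024 Mbps × 420 s × 1.03 = 13421.0 Mb
wedding ceremony recording: 18.224 Mbps × 5460 s × 1.03 = 102488.1 Mb
dashcam clip: 5.294 Mbps × 120 s × 1.03 = 654.3 Mb
concert recording: 38.024 Mbps × 7320 s × 1.03 = 286685.8 Mb
Total: 429826.2 Mb = 53728.3 MB.
= 53.73 GB.

53.73 GB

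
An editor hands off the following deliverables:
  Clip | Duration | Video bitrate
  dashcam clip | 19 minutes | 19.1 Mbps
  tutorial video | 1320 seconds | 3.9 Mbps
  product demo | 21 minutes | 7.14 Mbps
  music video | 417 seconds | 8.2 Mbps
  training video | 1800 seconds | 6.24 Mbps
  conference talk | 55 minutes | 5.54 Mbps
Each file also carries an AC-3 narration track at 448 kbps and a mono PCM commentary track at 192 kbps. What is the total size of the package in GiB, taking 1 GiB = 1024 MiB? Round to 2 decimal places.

8.70 GiB

Audio total: 448 + 192 = 640 kbps = 0.640 Mbps.
dashcam clip: 19.740 Mbps × 1140 s = 22503.6 Mb
tutorial video: 4.540 Mbps × 1320 s = 5992.8 Mb
product demo: 7.780 Mbps × 1260 s = 9802.8 Mb
music video: 8.840 Mbps × 417 s = 3686.3 Mb
training video: 6.880 Mbps × 1800 s = 12384.0 Mb
conference talk: 6.180 Mbps × 3300 s = 20394.0 Mb
Total: 74763.5 Mb = 9345.4 MB.
= 8.704 GiB.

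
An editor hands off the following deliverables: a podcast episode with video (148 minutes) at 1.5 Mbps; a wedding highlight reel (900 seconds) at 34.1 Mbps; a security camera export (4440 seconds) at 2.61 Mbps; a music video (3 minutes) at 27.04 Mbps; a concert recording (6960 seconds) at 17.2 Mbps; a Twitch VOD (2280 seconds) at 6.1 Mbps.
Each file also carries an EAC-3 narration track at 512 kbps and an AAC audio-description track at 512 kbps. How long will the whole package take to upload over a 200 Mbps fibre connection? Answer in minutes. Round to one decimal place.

18.2 minutes

Audio total: 512 + 512 = 1024 kbps = 1.024 Mbps.
podcast episode with video: 2.524 Mbps × 8880 s = 22413.1 Mb
wedding highlight reel: 35.124 Mbps × 900 s = 31611.6 Mb
security camera export: 3.634 Mbps × 4440 s = 16135.0 Mb
music video: 28.064 Mbps × 180 s = 5051.5 Mb
concert recording: 18.224 Mbps × 6960 s = 126839.0 Mb
Twitch VOD: 7.124 Mbps × 2280 s = 16242.7 Mb
Total: 218293.0 Mb = 27286.6 MB.
At 200 Mbps: 218293.0 / 200 = 1091 s ≈ 18.2 minutes.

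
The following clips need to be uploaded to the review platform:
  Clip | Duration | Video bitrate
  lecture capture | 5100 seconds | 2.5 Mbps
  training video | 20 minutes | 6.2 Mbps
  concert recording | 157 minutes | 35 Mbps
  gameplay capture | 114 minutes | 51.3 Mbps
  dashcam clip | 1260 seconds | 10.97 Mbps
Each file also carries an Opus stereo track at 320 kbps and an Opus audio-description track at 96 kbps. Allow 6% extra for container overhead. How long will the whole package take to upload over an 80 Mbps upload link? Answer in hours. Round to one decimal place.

Audio total: 320 + 96 = 416 kbps = 0.416 Mbps.
lecture capture: 2.916 Mbps × 5100 s × 1.06 = 15763.9 Mb
training video: 6.616 Mbps × 1200 s × 1.06 = 8415.6 Mb
concert recording: 35.416 Mbps × 9420 s × 1.06 = 353635.8 Mb
gameplay capture: 51.716 Mbps × 6840 s × 1.06 = 374961.7 Mb
dashcam clip: 11.386 Mbps × 1260 s × 1.06 = 15207.1 Mb
Total: 767984.1 Mb = 95998.0 MB.
At 80 Mbps: 767984.1 / 80 = 9600 s ≈ 2.67 hours.

2.7 hours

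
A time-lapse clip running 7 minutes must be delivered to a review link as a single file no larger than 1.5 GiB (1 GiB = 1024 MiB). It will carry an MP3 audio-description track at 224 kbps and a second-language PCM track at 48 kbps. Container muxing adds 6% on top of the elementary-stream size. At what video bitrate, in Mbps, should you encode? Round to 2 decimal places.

28.67 Mbps

Budget: 1.5 GiB = 12884.9 Mb.
Stream payload after overhead: 12884.9 / 1.06 = 12155.6 Mb.
7 min = 420 s
Total bitrate budget: 12155.6 Mb / 420 s = 28.942 Mbps.
Audio total: 224 + 48 = 272 kbps = 0.272 Mbps.
Video: 28.942 − 0.272 = 28.670 Mbps.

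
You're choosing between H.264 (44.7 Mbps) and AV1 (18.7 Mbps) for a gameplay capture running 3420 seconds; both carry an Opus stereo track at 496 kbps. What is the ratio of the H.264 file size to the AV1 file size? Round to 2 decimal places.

Audio: 496 kbps = 0.496 Mbps.
H.264: 45.196 Mbps × 3420 s = 154570.3 Mb = 19.321 GB.
AV1: 19.196 Mbps × 3420 s = 65650.3 Mb = 8.206 GB.
Ratio: 19.321 / 8.206 = 2.354.

2.35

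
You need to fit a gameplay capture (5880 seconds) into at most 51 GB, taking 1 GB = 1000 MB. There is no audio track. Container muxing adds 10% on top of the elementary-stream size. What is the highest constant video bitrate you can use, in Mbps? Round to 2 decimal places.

63.08 Mbps

Budget: 51 GB = 408000.0 Mb.
Stream payload after overhead: 408000.0 / 1.10 = 370909.1 Mb.
Total bitrate budget: 370909.1 Mb / 5880 s = 63.080 Mbps.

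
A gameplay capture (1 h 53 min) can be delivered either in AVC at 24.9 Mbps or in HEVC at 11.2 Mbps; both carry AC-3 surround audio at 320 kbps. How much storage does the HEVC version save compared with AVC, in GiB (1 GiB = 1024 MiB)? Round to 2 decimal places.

10.81 GiB

1 h 53 min = 113 min = 6780 s
Audio: 320 kbps = 0.320 Mbps.
AVC: 25.220 Mbps × 6780 s = 170991.6 Mb = 19.906 GiB.
HEVC: 11.520 Mbps × 6780 s = 78105.6 Mb = 9.093 GiB.
Saving: 19.906 − 9.093 = 10.813 GiB.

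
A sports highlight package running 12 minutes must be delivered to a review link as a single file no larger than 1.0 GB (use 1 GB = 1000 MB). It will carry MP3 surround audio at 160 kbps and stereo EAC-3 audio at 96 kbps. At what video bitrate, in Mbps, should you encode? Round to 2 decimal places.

10.86 Mbps

Budget: 1.0 GB = 8000.0 Mb.
12 min = 720 s
Total bitrate budget: 8000.0 Mb / 720 s = 11.111 Mbps.
Audio total: 160 + 96 = 256 kbps = 0.256 Mbps.
Video: 11.111 − 0.256 = 10.855 Mbps.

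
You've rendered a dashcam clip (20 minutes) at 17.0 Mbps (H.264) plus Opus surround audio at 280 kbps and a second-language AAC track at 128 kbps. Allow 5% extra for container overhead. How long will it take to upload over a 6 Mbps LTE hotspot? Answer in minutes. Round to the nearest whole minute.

20 min = 1200 s
Audio total: 280 + 128 = 408 kbps = 0.408 Mbps.
Total bitrate: 17.408 Mbps.
File: 17.408 Mbps × 1200 s = 20889.6 Mb.
With 5% container overhead: ×1.05. → 21934.1 Mb.
At 6 Mbps: 21934.1 / 6 = 3655.7 s ≈ 60.9 minutes.

61 minutes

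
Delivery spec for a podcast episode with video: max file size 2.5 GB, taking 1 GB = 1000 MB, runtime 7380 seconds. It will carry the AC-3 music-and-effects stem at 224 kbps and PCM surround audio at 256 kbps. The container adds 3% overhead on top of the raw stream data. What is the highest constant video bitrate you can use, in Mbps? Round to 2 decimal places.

2.15 Mbps

Budget: 2.5 GB = 20000.0 Mb.
Stream payload after overhead: 20000.0 / 1.03 = 19417.5 Mb.
Total bitrate budget: 19417.5 Mb / 7380 s = 2.631 Mbps.
Audio total: 224 + 256 = 480 kbps = 0.480 Mbps.
Video: 2.631 − 0.480 = 2.151 Mbps.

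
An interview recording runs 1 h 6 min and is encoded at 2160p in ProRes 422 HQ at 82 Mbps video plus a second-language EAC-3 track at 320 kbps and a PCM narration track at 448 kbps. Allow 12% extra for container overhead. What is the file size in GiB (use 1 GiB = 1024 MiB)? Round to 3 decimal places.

42.735 GiB

1 h 6 min = 66 min = 3960 s
Audio total: 320 + 448 = 768 kbps = 0.768 Mbps.
Total bitrate: 82 + 0.768 = 82.768 Mbps.
Stream data: 82.768 Mbps × 3960 s = 327761.3 Mb.
With 12% container overhead: ×1.12.
367,093 Mb = 45,886,579,200 bytes ÷ 1,073,741,824 = 42.74 GiB.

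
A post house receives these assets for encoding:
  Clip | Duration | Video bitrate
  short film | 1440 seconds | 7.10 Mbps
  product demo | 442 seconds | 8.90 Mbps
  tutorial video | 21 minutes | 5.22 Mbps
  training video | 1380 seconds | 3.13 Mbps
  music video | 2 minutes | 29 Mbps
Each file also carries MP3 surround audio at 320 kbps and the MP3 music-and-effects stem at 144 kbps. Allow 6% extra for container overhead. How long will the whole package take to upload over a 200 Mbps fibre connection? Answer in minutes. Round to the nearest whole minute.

3 minutes

Audio total: 320 + 144 = 464 kbps = 0.464 Mbps.
short film: 7.564 Mbps × 1440 s × 1.06 = 11545.7 Mb
product demo: 9.364 Mbps × 442 s × 1.06 = 4387.2 Mb
tutorial video: 5.684 Mbps × 1260 s × 1.06 = 7591.6 Mb
training video: 3.594 Mbps × 1380 s × 1.06 = 5257.3 Mb
music video: 29.464 Mbps × 120 s × 1.06 = 3747.8 Mb
Total: 32529.6 Mb = 4066.2 MB.
At 200 Mbps: 32529.6 / 200 = 163 s ≈ 2.71 minutes.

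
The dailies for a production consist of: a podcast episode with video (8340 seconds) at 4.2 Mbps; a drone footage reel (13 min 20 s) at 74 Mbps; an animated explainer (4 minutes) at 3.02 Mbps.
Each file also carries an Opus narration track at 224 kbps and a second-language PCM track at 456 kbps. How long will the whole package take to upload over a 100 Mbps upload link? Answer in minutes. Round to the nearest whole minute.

17 minutes

Audio total: 224 + 456 = 680 kbps = 0.680 Mbps.
podcast episode with video: 4.880 Mbps × 8340 s = 40699.2 Mb
drone footage reel: 74.680 Mbps × 800 s = 59744.0 Mb
animated explainer: 3.700 Mbps × 240 s = 888.0 Mb
Total: 101331.2 Mb = 12666.4 MB.
At 100 Mbps: 101331.2 / 100 = 1013 s ≈ 16.9 minutes.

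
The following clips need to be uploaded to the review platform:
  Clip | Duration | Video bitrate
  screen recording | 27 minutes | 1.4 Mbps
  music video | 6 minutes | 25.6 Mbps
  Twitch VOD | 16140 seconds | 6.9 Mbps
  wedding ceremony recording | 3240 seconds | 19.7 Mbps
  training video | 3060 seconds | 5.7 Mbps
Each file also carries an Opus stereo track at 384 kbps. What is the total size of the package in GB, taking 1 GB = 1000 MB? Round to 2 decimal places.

26.69 GB

Audio: 384 kbps = 0.384 Mbps.
screen recording: 1.784 Mbps × 1620 s = 2890.1 Mb
music video: 25.984 Mbps × 360 s = 9354.2 Mb
Twitch VOD: 7.284 Mbps × 16140 s = 117563.8 Mb
wedding ceremony recording: 20.084 Mbps × 3240 s = 65072.2 Mb
training video: 6.084 Mbps × 3060 s = 18617.0 Mb
Total: 213497.3 Mb = 26687.2 MB.
= 26.69 GB.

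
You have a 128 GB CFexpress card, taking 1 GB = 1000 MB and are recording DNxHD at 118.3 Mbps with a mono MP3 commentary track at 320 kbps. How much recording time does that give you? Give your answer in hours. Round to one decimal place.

Audio: 320 kbps = 0.320 Mbps.
Total bitrate: 118.3 + 0.320 = 118.620 Mbps.
Capacity: 128 GB = 1,024,000 Mb.
Recording time: 1,024,000 / 118.620 = 8,633 s ≈ 2.40 hours.

2.4 hours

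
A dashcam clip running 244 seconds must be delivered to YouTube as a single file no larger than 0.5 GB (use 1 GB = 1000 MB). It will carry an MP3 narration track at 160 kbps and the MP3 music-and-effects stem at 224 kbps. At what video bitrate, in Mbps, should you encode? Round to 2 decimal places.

16.01 Mbps

Budget: 0.5 GB = 4000.0 Mb.
Total bitrate budget: 4000.0 Mb / 244 s = 16.393 Mbps.
Audio total: 160 + 224 = 384 kbps = 0.384 Mbps.
Video: 16.393 − 0.384 = 16.009 Mbps.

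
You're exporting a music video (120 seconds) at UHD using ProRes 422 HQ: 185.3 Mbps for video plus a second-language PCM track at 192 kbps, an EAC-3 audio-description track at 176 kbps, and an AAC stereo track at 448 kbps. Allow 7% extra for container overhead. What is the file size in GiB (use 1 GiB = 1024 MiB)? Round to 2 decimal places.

2.78 GiB

Audio total: 192 + 176 + 448 = 816 kbps = 0.816 Mbps.
Total bitrate: 185.3 + 0.816 = 186.116 Mbps.
Stream data: 186.116 Mbps × 120 s = 22333.9 Mb.
With 7% container overhead: ×1.07.
23,897 Mb = 2,987,161,800 bytes ÷ 1,073,741,824 = 2.782 GiB.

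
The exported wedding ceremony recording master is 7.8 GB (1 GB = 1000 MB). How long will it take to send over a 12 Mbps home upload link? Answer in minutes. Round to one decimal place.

86.7 minutes

File: 7.8 GB = 62400.0 Mb.
At 12 Mbps: 62400.0 / 12 = 5200.0 s ≈ 86.7 minutes.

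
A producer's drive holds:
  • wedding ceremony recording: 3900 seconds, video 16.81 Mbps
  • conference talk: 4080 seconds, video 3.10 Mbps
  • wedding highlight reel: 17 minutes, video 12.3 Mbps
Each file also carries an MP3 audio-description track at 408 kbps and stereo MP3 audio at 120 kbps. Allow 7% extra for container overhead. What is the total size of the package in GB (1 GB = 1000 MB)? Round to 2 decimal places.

12.77 GB

Audio total: 408 + 120 = 528 kbps = 0.528 Mbps.
wedding ceremony recording: 17.338 Mbps × 3900 s × 1.07 = 72351.5 Mb
conference talk: 3.628 Mbps × 4080 s × 1.07 = 15838.4 Mb
wedding highlight reel: 12.828 Mbps × 1020 s × 1.07 = 14000.5 Mb
Total: 102190.4 Mb = 12773.8 MB.
= 12.77 GB.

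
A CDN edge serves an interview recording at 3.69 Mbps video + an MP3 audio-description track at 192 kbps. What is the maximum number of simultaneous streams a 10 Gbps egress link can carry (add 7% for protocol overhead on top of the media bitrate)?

2407

Audio: 192 kbps = 0.192 Mbps.
Per-viewer media rate: 3.882 Mbps.
On the wire with 7% overhead: 4.154 Mbps.
10 Gbps = 10,000 Mbps; 10,000 / 4.154 = 2407.47 → 2407 viewers.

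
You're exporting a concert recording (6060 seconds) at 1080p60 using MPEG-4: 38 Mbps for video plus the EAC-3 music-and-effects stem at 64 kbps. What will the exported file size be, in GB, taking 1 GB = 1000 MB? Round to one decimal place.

Audio: 64 kbps = 0.064 Mbps.
Total bitrate: 38 + 0.064 = 38.064 Mbps.
Stream data: 38.064 Mbps × 6060 s = 230667.8 Mb.
230,668 Mb ÷ 8 = 28,833 MB → 28.83 GB.

28.8 GB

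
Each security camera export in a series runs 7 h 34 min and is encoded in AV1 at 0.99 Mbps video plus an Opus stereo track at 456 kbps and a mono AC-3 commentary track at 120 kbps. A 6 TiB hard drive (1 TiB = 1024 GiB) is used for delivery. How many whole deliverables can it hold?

7 h 34 min = 454 min = 27240 s
Audio total: 456 + 120 = 576 kbps = 0.576 Mbps.
Total bitrate: 1.566 Mbps.
Per item: 1.566 Mbps × 27240 s = 42,658 Mb = 5,332 MB.
Capacity: 6 TiB = 52,776,558 Mb; 1237.21 items → 1237 complete.

1237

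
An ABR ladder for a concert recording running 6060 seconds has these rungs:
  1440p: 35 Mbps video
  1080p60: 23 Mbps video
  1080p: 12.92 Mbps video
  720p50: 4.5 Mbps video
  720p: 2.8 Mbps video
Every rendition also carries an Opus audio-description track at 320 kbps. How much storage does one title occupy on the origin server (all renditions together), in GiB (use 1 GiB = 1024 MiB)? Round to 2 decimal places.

56.31 GiB

Audio: 320 kbps = 0.320 Mbps.
Sum of rendition bitrates: (35+0.320) + (23+0.320) + (12.92+0.320) + (4.5+0.320) + (2.8+0.320) = 79.820 Mbps.
× 6060 s = 483,709 Mb = 60,464 MB = 56.31 GiB.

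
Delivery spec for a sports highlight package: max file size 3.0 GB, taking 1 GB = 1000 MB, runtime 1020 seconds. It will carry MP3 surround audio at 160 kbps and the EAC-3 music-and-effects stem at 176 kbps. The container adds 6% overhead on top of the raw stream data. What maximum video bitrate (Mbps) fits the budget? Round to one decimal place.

21.9 Mbps

Budget: 3.0 GB = 24000.0 Mb.
Stream payload after overhead: 24000.0 / 1.06 = 22641.5 Mb.
Total bitrate budget: 22641.5 Mb / 1020 s = 22.198 Mbps.
Audio total: 160 + 176 = 336 kbps = 0.336 Mbps.
Video: 22.198 − 0.336 = 21.862 Mbps.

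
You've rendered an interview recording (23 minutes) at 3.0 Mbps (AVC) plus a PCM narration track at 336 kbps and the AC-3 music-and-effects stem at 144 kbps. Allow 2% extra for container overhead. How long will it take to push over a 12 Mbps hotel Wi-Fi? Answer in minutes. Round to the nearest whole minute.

23 min = 1380 s
Audio total: 336 + 144 = 480 kbps = 0.480 Mbps.
Total bitrate: 3.480 Mbps.
File: 3.480 Mbps × 1380 s = 4802.4 Mb.
With 2% container overhead: ×1.02. → 4898.4 Mb.
At 12 Mbps: 4898.4 / 12 = 408.2 s ≈ 6.8 minutes.

7 minutes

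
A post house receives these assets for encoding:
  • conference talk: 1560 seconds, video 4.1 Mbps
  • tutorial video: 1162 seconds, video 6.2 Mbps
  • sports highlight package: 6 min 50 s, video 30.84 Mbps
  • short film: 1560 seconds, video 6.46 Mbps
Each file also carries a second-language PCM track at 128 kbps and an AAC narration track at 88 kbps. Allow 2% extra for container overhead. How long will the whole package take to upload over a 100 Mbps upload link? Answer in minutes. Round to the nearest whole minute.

Audio total: 128 + 88 = 216 kbps = 0.216 Mbps.
conference talk: 4.316 Mbps × 1560 s × 1.02 = 6867.6 Mb
tutorial video: 6.416 Mbps × 1162 s × 1.02 = 7604.5 Mb
sports highlight package: 31.056 Mbps × 410 s × 1.02 = 12987.6 Mb
short film: 6.676 Mbps × 1560 s × 1.02 = 10622.9 Mb
Total: 38082.6 Mb = 4760.3 MB.
At 100 Mbps: 38082.6 / 100 = 381 s ≈ 6.35 minutes.

6 minutes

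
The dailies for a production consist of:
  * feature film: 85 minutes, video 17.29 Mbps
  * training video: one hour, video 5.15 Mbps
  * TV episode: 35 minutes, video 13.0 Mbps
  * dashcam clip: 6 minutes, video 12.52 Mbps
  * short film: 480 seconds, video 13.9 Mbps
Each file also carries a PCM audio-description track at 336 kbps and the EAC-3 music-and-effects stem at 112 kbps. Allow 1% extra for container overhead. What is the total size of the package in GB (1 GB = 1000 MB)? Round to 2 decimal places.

Audio total: 336 + 112 = 448 kbps = 0.448 Mbps.
feature film: 17.738 Mbps × 5100 s × 1.01 = 91368.4 Mb
training video: 5.598 Mbps × 3600 s × 1.01 = 20354.3 Mb
TV episode: 13.448 Mbps × 2100 s × 1.01 = 28523.2 Mb
dashcam clip: 12.968 Mbps × 360 s × 1.01 = 4715.2 Mb
short film: 14.348 Mbps × 480 s × 1.01 = 6955.9 Mb
Total: 151917.0 Mb = 18989.6 MB.
= 18.99 GB.

18.99 GB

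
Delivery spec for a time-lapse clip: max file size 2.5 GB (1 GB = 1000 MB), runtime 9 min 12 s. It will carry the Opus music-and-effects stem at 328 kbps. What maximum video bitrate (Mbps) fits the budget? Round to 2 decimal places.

35.90 Mbps

Budget: 2.5 GB = 20000.0 Mb.
9 min 12 s = 552 s
Total bitrate budget: 20000.0 Mb / 552 s = 36.232 Mbps.
Audio: 328 kbps = 0.328 Mbps.
Video: 36.232 − 0.328 = 35.904 Mbps.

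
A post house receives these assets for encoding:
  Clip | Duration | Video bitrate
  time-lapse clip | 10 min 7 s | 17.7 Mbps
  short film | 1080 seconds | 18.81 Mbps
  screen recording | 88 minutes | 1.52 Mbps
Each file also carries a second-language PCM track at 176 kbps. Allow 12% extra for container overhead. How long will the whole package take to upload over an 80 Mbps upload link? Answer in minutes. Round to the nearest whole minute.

9 minutes

Audio: 176 kbps = 0.176 Mbps.
time-lapse clip: 17.876 Mbps × 607 s × 1.12 = 12152.8 Mb
short film: 18.986 Mbps × 1080 s × 1.12 = 22965.5 Mb
screen recording: 1.696 Mbps × 5280 s × 1.12 = 10029.5 Mb
Total: 45147.8 Mb = 5643.5 MB.
At 80 Mbps: 45147.8 / 80 = 564 s ≈ 9.41 minutes.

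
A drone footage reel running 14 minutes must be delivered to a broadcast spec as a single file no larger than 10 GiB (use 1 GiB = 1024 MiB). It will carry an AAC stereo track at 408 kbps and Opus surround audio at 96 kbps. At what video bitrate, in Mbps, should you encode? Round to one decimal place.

101.8 Mbps

Budget: 10 GiB = 85899.3 Mb.
14 min = 840 s
Total bitrate budget: 85899.3 Mb / 840 s = 102.261 Mbps.
Audio total: 408 + 96 = 504 kbps = 0.504 Mbps.
Video: 102.261 − 0.504 = 101.757 Mbps.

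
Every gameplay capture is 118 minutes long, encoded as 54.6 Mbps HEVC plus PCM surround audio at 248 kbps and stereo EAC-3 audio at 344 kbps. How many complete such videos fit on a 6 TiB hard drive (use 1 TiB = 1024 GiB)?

118 min = 7080 s
Audio total: 248 + 344 = 592 kbps = 0.592 Mbps.
Total bitrate: 55.192 Mbps.
Per item: 55.192 Mbps × 7080 s = 390,759 Mb = 48,845 MB.
Capacity: 6 TiB = 52,776,558 Mb; 135.06 items → 135 complete.

135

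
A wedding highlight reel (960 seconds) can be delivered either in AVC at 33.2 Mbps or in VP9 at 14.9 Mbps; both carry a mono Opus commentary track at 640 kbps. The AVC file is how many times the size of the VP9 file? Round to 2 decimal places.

Audio: 640 kbps = 0.640 Mbps.
AVC: 33.840 Mbps × 960 s = 32486.4 Mb = 4.061 GB.
VP9: 15.540 Mbps × 960 s = 14918.4 Mb = 1.865 GB.
Ratio: 4.061 / 1.865 = 2.178.

2.18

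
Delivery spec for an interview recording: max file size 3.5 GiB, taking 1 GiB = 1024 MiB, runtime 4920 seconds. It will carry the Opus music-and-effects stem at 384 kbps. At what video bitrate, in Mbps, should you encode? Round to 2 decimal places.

Budget: 3.5 GiB = 30064.8 Mb.
Total bitrate budget: 30064.8 Mb / 4920 s = 6.111 Mbps.
Audio: 384 kbps = 0.384 Mbps.
Video: 6.111 − 0.384 = 5.727 Mbps.

5.73 Mbps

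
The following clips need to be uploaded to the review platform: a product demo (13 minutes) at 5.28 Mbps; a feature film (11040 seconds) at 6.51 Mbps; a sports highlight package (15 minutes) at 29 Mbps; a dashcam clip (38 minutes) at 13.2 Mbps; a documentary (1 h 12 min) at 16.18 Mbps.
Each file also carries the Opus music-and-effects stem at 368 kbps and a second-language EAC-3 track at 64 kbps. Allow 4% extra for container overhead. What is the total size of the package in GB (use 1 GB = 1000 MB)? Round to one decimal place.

27.4 GB

Audio total: 368 + 64 = 432 kbps = 0.432 Mbps.
product demo: 5.712 Mbps × 780 s × 1.04 = 4633.6 Mb
feature film: 6.942 Mbps × 11040 s × 1.04 = 79705.3 Mb
sports highlight package: 29.432 Mbps × 900 s × 1.04 = 27548.4 Mb
dashcam clip: 13.632 Mbps × 2280 s × 1.04 = 32324.2 Mb
documentary: 16.612 Mbps × 4320 s × 1.04 = 74634.4 Mb
Total: 218845.8 Mb = 27355.7 MB.
= 27.36 GB.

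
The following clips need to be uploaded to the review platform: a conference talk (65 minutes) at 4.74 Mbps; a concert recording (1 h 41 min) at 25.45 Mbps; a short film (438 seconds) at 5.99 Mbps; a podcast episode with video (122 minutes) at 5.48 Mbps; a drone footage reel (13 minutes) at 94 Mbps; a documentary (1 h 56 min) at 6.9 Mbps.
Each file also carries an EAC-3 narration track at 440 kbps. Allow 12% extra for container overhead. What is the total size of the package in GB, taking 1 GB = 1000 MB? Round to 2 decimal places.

Audio: 440 kbps = 0.440 Mbps.
conference talk: 5.180 Mbps × 3900 s × 1.12 = 22626.2 Mb
concert recording: 25.890 Mbps × 6060 s × 1.12 = 175720.6 Mb
short film: 6.430 Mbps × 438 s × 1.12 = 3154.3 Mb
podcast episode with video: 5.920 Mbps × 7320 s × 1.12 = 48534.5 Mb
drone footage reel: 94.440 Mbps × 780 s × 1.12 = 82502.8 Mb
documentary: 7.340 Mbps × 6960 s × 1.12 = 57216.8 Mb
Total: 389755.2 Mb = 48719.4 MB.
= 48.72 GB.

48.72 GB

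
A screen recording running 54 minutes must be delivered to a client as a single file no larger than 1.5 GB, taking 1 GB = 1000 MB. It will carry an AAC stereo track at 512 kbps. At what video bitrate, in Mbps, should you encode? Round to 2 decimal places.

3.19 Mbps

Budget: 1.5 GB = 12000.0 Mb.
54 min = 3240 s
Total bitrate budget: 12000.0 Mb / 3240 s = 3.704 Mbps.
Audio: 512 kbps = 0.512 Mbps.
Video: 3.704 − 0.512 = 3.192 Mbps.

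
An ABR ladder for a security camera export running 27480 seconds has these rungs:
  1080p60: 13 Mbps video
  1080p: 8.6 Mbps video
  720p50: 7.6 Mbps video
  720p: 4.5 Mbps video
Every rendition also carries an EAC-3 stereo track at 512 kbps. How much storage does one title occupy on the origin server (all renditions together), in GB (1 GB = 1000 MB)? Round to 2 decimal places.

122.79 GB

Audio: 512 kbps = 0.512 Mbps.
Sum of rendition bitrates: (13+0.512) + (8.6+0.512) + (7.6+0.512) + (4.5+0.512) = 35.748 Mbps.
× 27480 s = 982,355 Mb = 122,794 MB = 122.8 GB.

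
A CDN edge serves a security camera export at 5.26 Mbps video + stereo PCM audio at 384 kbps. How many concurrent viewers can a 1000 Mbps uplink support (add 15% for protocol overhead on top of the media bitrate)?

Audio: 384 kbps = 0.384 Mbps.
Per-viewer media rate: 5.644 Mbps.
On the wire with 15% overhead: 6.491 Mbps.
1000 Mbps = 1,000 Mbps; 1,000 / 6.491 = 154.07 → 154 viewers.

154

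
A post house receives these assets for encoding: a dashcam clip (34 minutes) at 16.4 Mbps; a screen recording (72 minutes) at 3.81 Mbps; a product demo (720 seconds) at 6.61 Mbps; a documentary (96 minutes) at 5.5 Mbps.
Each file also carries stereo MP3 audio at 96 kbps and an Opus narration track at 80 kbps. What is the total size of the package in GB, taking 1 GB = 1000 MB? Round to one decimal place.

11.1 GB

Audio total: 96 + 80 = 176 kbps = 0.176 Mbps.
dashcam clip: 16.576 Mbps × 2040 s = 33815.0 Mb
screen recording: 3.986 Mbps × 4320 s = 17219.5 Mb
product demo: 6.786 Mbps × 720 s = 4885.9 Mb
documentary: 5.676 Mbps × 5760 s = 32693.8 Mb
Total: 88614.2 Mb = 11076.8 MB.
= 11.08 GB.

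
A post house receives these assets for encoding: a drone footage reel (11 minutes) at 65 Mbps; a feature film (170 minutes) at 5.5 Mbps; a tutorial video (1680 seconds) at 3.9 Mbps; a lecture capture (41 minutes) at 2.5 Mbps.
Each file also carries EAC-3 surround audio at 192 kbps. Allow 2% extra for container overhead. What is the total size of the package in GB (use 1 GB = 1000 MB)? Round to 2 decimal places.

14.61 GB

Audio: 192 kbps = 0.192 Mbps.
drone footage reel: 65.192 Mbps × 660 s × 1.02 = 43887.3 Mb
feature film: 5.692 Mbps × 10200 s × 1.02 = 59219.6 Mb
tutorial video: 4.092 Mbps × 1680 s × 1.02 = 7012.1 Mb
lecture capture: 2.692 Mbps × 2460 s × 1.02 = 6754.8 Mb
Total: 116873.6 Mb = 14609.2 MB.
= 14.61 GB.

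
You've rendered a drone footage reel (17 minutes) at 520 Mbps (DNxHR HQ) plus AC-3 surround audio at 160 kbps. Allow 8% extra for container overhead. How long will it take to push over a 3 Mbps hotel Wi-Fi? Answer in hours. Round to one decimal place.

53.1 hours

17 min = 1020 s
Audio: 160 kbps = 0.160 Mbps.
Total bitrate: 520.160 Mbps.
File: 520.160 Mbps × 1020 s = 530563.2 Mb.
With 8% container overhead: ×1.08. → 573008.3 Mb.
At 3 Mbps: 573008.3 / 3 = 191002.8 s ≈ 53.1 hours.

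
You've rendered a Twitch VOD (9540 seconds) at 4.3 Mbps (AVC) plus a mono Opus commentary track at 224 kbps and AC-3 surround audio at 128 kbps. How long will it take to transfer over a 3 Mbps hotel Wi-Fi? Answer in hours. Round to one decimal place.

Audio total: 224 + 128 = 352 kbps = 0.352 Mbps.
Total bitrate: 4.652 Mbps.
File: 4.652 Mbps × 9540 s = 44380.1 Mb.
At 3 Mbps: 44380.1 / 3 = 14793.4 s ≈ 4.11 hours.

4.1 hours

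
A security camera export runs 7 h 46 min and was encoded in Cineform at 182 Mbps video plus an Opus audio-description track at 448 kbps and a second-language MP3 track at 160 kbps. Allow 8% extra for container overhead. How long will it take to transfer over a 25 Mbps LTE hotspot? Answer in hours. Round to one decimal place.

7 h 46 min = 466 min = 27960 s
Audio total: 448 + 160 = 608 kbps = 0.608 Mbps.
Total bitrate: 182.608 Mbps.
File: 182.608 Mbps × 27960 s = 5105719.7 Mb.
With 8% container overhead: ×1.08. → 5514177.3 Mb.
At 25 Mbps: 5514177.3 / 25 = 220567.1 s ≈ 61.3 hours.

61.3 hours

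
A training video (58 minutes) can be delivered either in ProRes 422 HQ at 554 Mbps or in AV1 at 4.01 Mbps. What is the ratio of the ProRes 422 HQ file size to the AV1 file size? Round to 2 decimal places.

58 min = 3480 s
ProRes 422 HQ: 554.000 Mbps × 3480 s = 1927920.0 Mb = 224.439 GiB.
AV1: 4.010 Mbps × 3480 s = 13954.8 Mb = 1.625 GiB.
Ratio: 224.439 / 1.625 = 138.155.

138.15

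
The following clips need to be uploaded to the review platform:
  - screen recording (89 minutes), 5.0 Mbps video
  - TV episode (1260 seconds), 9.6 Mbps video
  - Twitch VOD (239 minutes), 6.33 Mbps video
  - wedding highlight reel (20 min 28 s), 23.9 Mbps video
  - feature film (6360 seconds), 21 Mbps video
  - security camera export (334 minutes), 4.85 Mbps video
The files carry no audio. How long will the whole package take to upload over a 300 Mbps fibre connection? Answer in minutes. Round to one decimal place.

screen recording: 5.000 Mbps × 5340 s = 26700.0 Mb
TV episode: 9.600 Mbps × 1260 s = 12096.0 Mb
Twitch VOD: 6.330 Mbps × 14340 s = 90772.2 Mb
wedding highlight reel: 23.900 Mbps × 1228 s = 29349.2 Mb
feature film: 21.000 Mbps × 6360 s = 133560.0 Mb
security camera export: 4.850 Mbps × 20040 s = 97194.0 Mb
Total: 389671.4 Mb = 48708.9 MB.
At 300 Mbps: 389671.4 / 300 = 1299 s ≈ 21.6 minutes.

21.6 minutes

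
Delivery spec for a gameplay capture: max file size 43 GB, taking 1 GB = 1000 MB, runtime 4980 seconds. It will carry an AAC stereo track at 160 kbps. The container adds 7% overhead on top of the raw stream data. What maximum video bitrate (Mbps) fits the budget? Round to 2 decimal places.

64.40 Mbps

Budget: 43 GB = 344000.0 Mb.
Stream payload after overhead: 344000.0 / 1.07 = 321495.3 Mb.
Total bitrate budget: 321495.3 Mb / 4980 s = 64.557 Mbps.
Audio: 160 kbps = 0.160 Mbps.
Video: 64.557 − 0.160 = 64.397 Mbps.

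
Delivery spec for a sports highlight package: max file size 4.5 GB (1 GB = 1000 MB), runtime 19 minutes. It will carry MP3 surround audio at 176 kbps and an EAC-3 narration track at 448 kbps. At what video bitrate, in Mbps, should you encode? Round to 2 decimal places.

Budget: 4.5 GB = 36000.0 Mb.
19 min = 1140 s
Total bitrate budget: 36000.0 Mb / 1140 s = 31.579 Mbps.
Audio total: 176 + 448 = 624 kbps = 0.624 Mbps.
Video: 31.579 − 0.624 = 30.955 Mbps.

30.95 Mbps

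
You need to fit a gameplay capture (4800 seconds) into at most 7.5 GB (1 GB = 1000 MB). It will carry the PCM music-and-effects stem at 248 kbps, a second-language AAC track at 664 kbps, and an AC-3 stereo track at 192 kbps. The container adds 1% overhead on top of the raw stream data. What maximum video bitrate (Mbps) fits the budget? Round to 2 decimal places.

11.27 Mbps

Budget: 7.5 GB = 60000.0 Mb.
Stream payload after overhead: 60000.0 / 1.01 = 59405.9 Mb.
Total bitrate budget: 59405.9 Mb / 4800 s = 12.376 Mbps.
Audio total: 248 + 664 + 192 = 1104 kbps = 1.104 Mbps.
Video: 12.376 − 1.104 = 11.272 Mbps.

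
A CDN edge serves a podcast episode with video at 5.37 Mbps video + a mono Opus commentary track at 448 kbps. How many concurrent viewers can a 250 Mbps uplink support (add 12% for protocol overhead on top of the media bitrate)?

Audio: 448 kbps = 0.448 Mbps.
Per-viewer media rate: 5.818 Mbps.
On the wire with 12% overhead: 6.516 Mbps.
250 Mbps = 250.0 Mbps; 250.0 / 6.516 = 38.37 → 38 viewers.

38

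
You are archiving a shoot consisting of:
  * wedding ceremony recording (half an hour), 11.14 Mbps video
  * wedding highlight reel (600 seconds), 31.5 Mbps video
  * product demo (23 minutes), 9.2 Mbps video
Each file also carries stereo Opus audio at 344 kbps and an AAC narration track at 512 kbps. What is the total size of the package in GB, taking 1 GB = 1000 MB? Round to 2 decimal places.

6.86 GB

Audio total: 344 + 512 = 856 kbps = 0.856 Mbps.
wedding ceremony recording: 11.996 Mbps × 1800 s = 21592.8 Mb
wedding highlight reel: 32.356 Mbps × 600 s = 19413.6 Mb
product demo: 10.056 Mbps × 1380 s = 13877.3 Mb
Total: 54883.7 Mb = 6860.5 MB.
= 6.860 GB.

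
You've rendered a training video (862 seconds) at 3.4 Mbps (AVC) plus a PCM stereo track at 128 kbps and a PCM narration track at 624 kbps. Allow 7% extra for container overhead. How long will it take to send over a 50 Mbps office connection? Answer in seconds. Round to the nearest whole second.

Audio total: 128 + 624 = 752 kbps = 0.752 Mbps.
Total bitrate: 4.152 Mbps.
File: 4.152 Mbps × 862 s = 3579.0 Mb.
With 7% container overhead: ×1.07. → 3829.6 Mb.
At 50 Mbps: 3829.6 / 50 = 76.6 s ≈ 76.6 seconds.

77 seconds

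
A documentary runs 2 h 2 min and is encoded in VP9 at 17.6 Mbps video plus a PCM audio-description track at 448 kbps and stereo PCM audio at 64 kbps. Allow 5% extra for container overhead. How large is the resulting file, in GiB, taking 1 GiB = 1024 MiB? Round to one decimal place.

16.2 GiB

2 h 2 min = 122 min = 7320 s
Audio total: 448 + 64 = 512 kbps = 0.512 Mbps.
Total bitrate: 17.6 + 0.512 = 18.112 Mbps.
Stream data: 18.112 Mbps × 7320 s = 132579.8 Mb.
With 5% container overhead: ×1.05.
139,209 Mb = 17,401,104,000 bytes ÷ 1,073,741,824 = 16.21 GiB.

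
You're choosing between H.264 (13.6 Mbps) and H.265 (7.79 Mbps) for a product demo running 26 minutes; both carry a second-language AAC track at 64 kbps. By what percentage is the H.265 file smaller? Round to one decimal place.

26 min = 1560 s
Audio: 64 kbps = 0.064 Mbps.
H.264: 13.664 Mbps × 1560 s = 21315.8 Mb = 2.481 GiB.
H.265: 7.854 Mbps × 1560 s = 12252.2 Mb = 1.426 GiB.
Reduction: (1 − 1.426/2.481) × 100 = 42.52%.

42.5%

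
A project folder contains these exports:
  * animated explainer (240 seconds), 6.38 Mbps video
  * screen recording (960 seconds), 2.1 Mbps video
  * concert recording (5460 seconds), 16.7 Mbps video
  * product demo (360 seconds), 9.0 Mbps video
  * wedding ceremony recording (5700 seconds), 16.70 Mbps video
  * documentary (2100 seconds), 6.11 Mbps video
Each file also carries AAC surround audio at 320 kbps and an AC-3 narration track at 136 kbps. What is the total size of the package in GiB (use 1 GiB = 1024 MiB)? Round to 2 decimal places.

24.77 GiB

Audio total: 320 + 136 = 456 kbps = 0.456 Mbps.
animated explainer: 6.836 Mbps × 240 s = 1640.6 Mb
screen recording: 2.556 Mbps × 960 s = 2453.8 Mb
concert recording: 17.156 Mbps × 5460 s = 93671.8 Mb
product demo: 9.456 Mbps × 360 s = 3404.2 Mb
wedding ceremony recording: 17.156 Mbps × 5700 s = 97789.2 Mb
documentary: 6.566 Mbps × 2100 s = 13788.6 Mb
Total: 212748.1 Mb = 26593.5 MB.
= 24.77 GiB.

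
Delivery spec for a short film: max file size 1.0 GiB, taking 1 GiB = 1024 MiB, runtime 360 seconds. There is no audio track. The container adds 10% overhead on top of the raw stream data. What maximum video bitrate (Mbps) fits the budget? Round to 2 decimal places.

Budget: 1.0 GiB = 8589.9 Mb.
Stream payload after overhead: 8589.9 / 1.10 = 7809.0 Mb.
Total bitrate budget: 7809.0 Mb / 360 s = 21.692 Mbps.

21.69 Mbps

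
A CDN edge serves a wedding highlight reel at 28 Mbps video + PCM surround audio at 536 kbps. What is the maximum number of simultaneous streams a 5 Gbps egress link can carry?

Audio: 536 kbps = 0.536 Mbps.
Per-viewer media rate: 28.536 Mbps.
5 Gbps = 5,000 Mbps; 5,000 / 28.536 = 175.22 → 175 viewers.

175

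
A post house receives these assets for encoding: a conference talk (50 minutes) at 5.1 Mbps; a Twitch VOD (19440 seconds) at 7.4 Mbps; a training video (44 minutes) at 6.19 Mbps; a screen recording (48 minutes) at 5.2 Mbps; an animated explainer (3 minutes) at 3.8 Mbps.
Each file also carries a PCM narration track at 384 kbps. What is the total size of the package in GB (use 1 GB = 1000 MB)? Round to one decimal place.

Audio: 384 kbps = 0.384 Mbps.
conference talk: 5.484 Mbps × 3000 s = 16452.0 Mb
Twitch VOD: 7.784 Mbps × 19440 s = 151321.0 Mb
training video: 6.574 Mbps × 2640 s = 17355.4 Mb
screen recording: 5.584 Mbps × 2880 s = 16081.9 Mb
animated explainer: 4.184 Mbps × 180 s = 753.1 Mb
Total: 201963.4 Mb = 25245.4 MB.
= 25.25 GB.

25.2 GB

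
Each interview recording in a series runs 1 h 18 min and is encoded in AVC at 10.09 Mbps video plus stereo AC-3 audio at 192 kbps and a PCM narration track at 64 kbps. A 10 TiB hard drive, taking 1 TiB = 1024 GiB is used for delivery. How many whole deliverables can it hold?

1 h 18 min = 78 min = 4680 s
Audio total: 192 + 64 = 256 kbps = 0.256 Mbps.
Total bitrate: 10.346 Mbps.
Per item: 10.346 Mbps × 4680 s = 48,419 Mb = 6,052 MB.
Capacity: 10 TiB = 87,960,930 Mb; 1816.65 items → 1816 complete.

1816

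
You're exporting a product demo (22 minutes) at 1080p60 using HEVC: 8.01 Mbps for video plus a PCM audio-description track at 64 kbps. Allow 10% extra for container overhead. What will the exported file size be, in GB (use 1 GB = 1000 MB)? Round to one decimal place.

22 min = 1320 s
Audio: 64 kbps = 0.064 Mbps.
Total bitrate: 8.01 + 0.064 = 8.074 Mbps.
Stream data: 8.074 Mbps × 1320 s = 10657.7 Mb.
With 10% container overhead: ×1.10.
11,723 Mb ÷ 8 = 1,465 MB → 1.465 GB.

1.5 GB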